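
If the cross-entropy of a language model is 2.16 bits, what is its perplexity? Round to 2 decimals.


Perplexity formula: PP = 2^H
H = 2.16
PP = 2^2.16
Decompose: 2^2.16 = 2^2 * 2^0.16
2^2 = 4, 2^0.16 ~ 1.1172871
PP ~ 4 * 1.1172871 = 4.4691484
Rounded to 2 decimals: 4.47

4.47


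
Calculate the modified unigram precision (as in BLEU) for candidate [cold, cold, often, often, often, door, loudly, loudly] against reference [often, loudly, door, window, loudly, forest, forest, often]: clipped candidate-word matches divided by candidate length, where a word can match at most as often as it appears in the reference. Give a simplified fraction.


Reference word counts: {'door': 1, 'forest': 2, 'loudly': 2, 'often': 2, 'window': 1}
Checking each candidate word (with clipping):
  'cold' -> not in reference -> no match (matches: 0)
  'cold' -> not in reference -> no match (matches: 0)
  'often' -> in reference (ref count 2, used 1/2) -> match (matches: 1)
  'often' -> in reference (ref count 2, used 2/2) -> match (matches: 2)
  'often' -> ref count 2 already used up (2/2) -> clipped, no match (matches: 2)
  'door' -> in reference (ref count 1, used 1/1) -> match (matches: 3)
  'loudly' -> in reference (ref count 2, used 1/2) -> match (matches: 4)
  'loudly' -> in reference (ref count 2, used 2/2) -> match (matches: 5)
Clipped matches: 5, Candidate length: 8
Precision = 5/8

5/8


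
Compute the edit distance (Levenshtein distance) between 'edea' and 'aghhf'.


Building DP table for s1='edea' (len 4) and s2='aghhf' (len 5):
       a  g  h  h  f
    0  1  2  3  4  5
  e 1  1  2  3  4  5
  d 2  2  2  3  4  5
  e 3  3  3  3  4  5
  a 4  3  4  4  4  5
Edit distance = dp[4][5] = 5

5


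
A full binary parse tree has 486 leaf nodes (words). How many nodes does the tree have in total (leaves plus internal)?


Leaf nodes (terminals): 486
Internal nodes = n - 1 = 486 - 1 = 485
Total = leaves + internal = 486 + 485 = 971

971


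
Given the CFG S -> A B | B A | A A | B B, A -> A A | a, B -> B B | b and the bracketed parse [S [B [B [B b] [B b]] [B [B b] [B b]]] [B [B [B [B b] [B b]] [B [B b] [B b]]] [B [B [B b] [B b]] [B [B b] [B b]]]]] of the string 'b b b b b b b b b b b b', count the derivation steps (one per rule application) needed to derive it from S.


Every bracketed nonterminal node [X ...] in the tree is produced by exactly one rule application.
Reading the tree off as a leftmost derivation:
  Step 1: S  =>  B B   (applied S -> B B)
  Step 2: B B  =>  B B B   (applied B -> B B)
  Step 3: B B B  =>  B B B B   (applied B -> B B)
  Step 4: B B B B  =>  b B B B   (applied B -> b)
  Step 5: b B B B  =>  b b B B   (applied B -> b)
  Step 6: b b B B  =>  b b B B B   (applied B -> B B)
  Step 7: b b B B B  =>  b b b B B   (applied B -> b)
  Step 8: b b b B B  =>  b b b b B   (applied B -> b)
  Step 9: b b b b B  =>  b b b b B B   (applied B -> B B)
  Step 10: b b b b B B  =>  b b b b B B B   (applied B -> B B)
  Step 11: b b b b B B B  =>  b b b b B B B B   (applied B -> B B)
  Step 12: b b b b B B B B  =>  b b b b b B B B   (applied B -> b)
  Step 13: b b b b b B B B  =>  b b b b b b B B   (applied B -> b)
  Step 14: b b b b b b B B  =>  b b b b b b B B B   (applied B -> B B)
  Step 15: b b b b b b B B B  =>  b b b b b b b B B   (applied B -> b)
  Step 16: b b b b b b b B B  =>  b b b b b b b b B   (applied B -> b)
  Step 17: b b b b b b b b B  =>  b b b b b b b b B B   (applied B -> B B)
  Step 18: b b b b b b b b B B  =>  b b b b b b b b B B B   (applied B -> B B)
  Step 19: b b b b b b b b B B B  =>  b b b b b b b b b B B   (applied B -> b)
  Step 20: b b b b b b b b b B B  =>  b b b b b b b b b b B   (applied B -> b)
  Step 21: b b b b b b b b b b B  =>  b b b b b b b b b b B B   (applied B -> B B)
  Step 22: b b b b b b b b b b B B  =>  b b b b b b b b b b b B   (applied B -> b)
  Step 23: b b b b b b b b b b b B  =>  b b b b b b b b b b b b   (applied B -> b)
Final yield: b b b b b b b b b b b b
Total rewrite steps: 23

23


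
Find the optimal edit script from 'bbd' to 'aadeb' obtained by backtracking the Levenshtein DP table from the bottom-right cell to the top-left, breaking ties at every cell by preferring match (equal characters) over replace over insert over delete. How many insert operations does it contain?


Edit distance = 4. Backtracking from cell (3, 5) with preference match > replace > insert > delete,
then listing the resulting alignment 'bbd' -> 'aadeb' left to right:
  Step 1: replace b->a
  Step 2: replace b->a
  Step 3: keep 'd'
  Step 4: insert 'e' [insertion #1]
  Step 5: insert 'b' [insertion #2]
Total insertions: 2

2


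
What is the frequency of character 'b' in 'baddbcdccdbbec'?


Scanning 'baddbcdccdbbec' for 'b':
  Position 0: 'b' -> MATCH (count: 1)
  Position 4: 'b' -> MATCH (count: 2)
  Position 10: 'b' -> MATCH (count: 3)
  Position 11: 'b' -> MATCH (count: 4)
Total occurrences of 'b': 4

4


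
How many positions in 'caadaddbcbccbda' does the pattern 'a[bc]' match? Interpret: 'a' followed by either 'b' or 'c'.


Pattern: a[bc] means 'a' followed by either 'b' or 'c'.
Scanning 'caadaddbcbccbda' position-by-position:
  Pos 0: window 'ca' -> no
  Pos 1: window 'aa' -> no
  Pos 2: window 'ad' -> no
  Pos 3: window 'da' -> no
  Pos 4: window 'ad' -> no
  Pos 5: window 'dd' -> no
  Pos 6: window 'db' -> no
  Pos 7: window 'bc' -> no
  Pos 8: window 'cb' -> no
  Pos 9: window 'bc' -> no
  Pos 10: window 'cc' -> no
  Pos 11: window 'cb' -> no
  Pos 12: window 'bd' -> no
  Pos 13: window 'da' -> no
  Pos 14: window 'a' -> no
Total matches: 0

0


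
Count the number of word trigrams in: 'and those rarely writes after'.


Word trigrams from [5] words:
  Trigram 1: (and those rarely)
  Trigram 2: (those rarely writes)
  Trigram 3: (rarely writes after)
Total word trigrams: 5 - 2 = 3

3


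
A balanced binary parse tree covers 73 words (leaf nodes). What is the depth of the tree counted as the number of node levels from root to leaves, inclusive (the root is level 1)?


In a balanced binary tree with n leaves the deepest leaf is ceil(log2(n)) edges below the root,
so counting node levels inclusive of root and leaves gives ceil(log2(n)) + 1 levels.
log2(73) = 6.1898
ceil(6.1898) = 7
levels = 7 + 1 = 8

8


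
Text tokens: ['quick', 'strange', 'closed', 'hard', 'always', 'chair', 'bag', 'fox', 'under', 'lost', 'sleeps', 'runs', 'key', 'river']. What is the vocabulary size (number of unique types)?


Listing all tokens and tracking unique types:
  Token 1: 'quick' -> NEW (unique so far: 1)
  Token 2: 'strange' -> NEW (unique so far: 2)
  Token 3: 'closed' -> NEW (unique so far: 3)
  Token 4: 'hard' -> NEW (unique so far: 4)
  Token 5: 'always' -> NEW (unique so far: 5)
  Token 6: 'chair' -> NEW (unique so far: 6)
  Token 7: 'bag' -> NEW (unique so far: 7)
  Token 8: 'fox' -> NEW (unique so far: 8)
  Token 9: 'under' -> NEW (unique so far: 9)
  Token 10: 'lost' -> NEW (unique so far: 10)
  Token 11: 'sleeps' -> NEW (unique so far: 11)
  Token 12: 'runs' -> NEW (unique so far: 12)
  Token 13: 'key' -> NEW (unique so far: 13)
  Token 14: 'river' -> NEW (unique so far: 14)
Unique types: ('always', 'bag', 'chair', 'closed', 'fox', 'hard', 'key', 'lost', 'quick', 'river', 'runs', 'sleeps', 'strange', 'under')
Vocabulary size: 14

14


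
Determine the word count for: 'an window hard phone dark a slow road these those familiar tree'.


Counting words by splitting on spaces:
  Word 1: 'an'
  Word 2: 'window'
  Word 3: 'hard'
  Word 4: 'phone'
  Word 5: 'dark'
  Word 6: 'a'
  Word 7: 'slow'
  Word 8: 'road'
  Word 9: 'these'
  Word 10: 'those'
  Word 11: 'familiar'
  Word 12: 'tree'
Total words: 12

12


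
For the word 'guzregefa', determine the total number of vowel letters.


Scanning each character of 'guzregefa':
  Position 1: 'g' -> consonant (running count: 0)
  Position 2: 'u' -> vowel (running count: 1)
  Position 3: 'z' -> consonant (running count: 1)
  Position 4: 'r' -> consonant (running count: 1)
  Position 5: 'e' -> vowel (running count: 2)
  Position 6: 'g' -> consonant (running count: 2)
  Position 7: 'e' -> vowel (running count: 3)
  Position 8: 'f' -> consonant (running count: 3)
  Position 9: 'a' -> vowel (running count: 4)
Total vowels: 4

4


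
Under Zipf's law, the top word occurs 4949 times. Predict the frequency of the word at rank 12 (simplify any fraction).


Zipf's law: freq(rank) = f1 / rank
f1 = 4949, rank = 12
freq = 4949 / 12
GCD(4949, 12) = 1
Simplified: 4949/12

4949/12


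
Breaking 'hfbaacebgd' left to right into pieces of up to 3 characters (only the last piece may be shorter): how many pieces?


'hfbaacebgd' has 10 characters.
Chunking with max size 3:
  Chunk 1: 'hfb' (positions 0-2)
  Chunk 2: 'aac' (positions 3-5)
  Chunk 3: 'ebg' (positions 6-8)
  Chunk 4: 'd' (positions 9-9)
Total chunks: ceil(10 / 3) = 4

4


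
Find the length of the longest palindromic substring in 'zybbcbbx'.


Scanning 'zybbcbbx' for palindromic substrings.
Substring at positions 2-6: 'bbcbb'.
Check: reverse('bbcbb') = 'bbcbb' -> palindrome confirmed.
Neighbouring characters ('y' / 'x') break symmetry, so it cannot extend further.
No longer palindromic substring exists; longest length = 5

5


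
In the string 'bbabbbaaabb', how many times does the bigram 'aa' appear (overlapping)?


Scanning 'bbabbbaaabb' for bigram 'aa':
  Position 0: 'bb' -> no
  Position 1: 'ba' -> no
  Position 2: 'ab' -> no
  Position 3: 'bb' -> no
  Position 4: 'bb' -> no
  Position 5: 'ba' -> no
  Position 6: 'aa' -> MATCH
  Position 7: 'aa' -> MATCH
  Position 8: 'ab' -> no
  Position 9: 'bb' -> no
Total matches: 2

2


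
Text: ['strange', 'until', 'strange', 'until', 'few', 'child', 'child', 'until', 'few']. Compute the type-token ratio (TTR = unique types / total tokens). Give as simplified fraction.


Tokens: 9
Unique types: ('child', 'few', 'strange', 'until') = 4
TTR = 4/9
Already in lowest terms.

4/9


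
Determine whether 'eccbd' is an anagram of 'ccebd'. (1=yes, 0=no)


Sort characters of 'eccbd': 'bccde'
Sort characters of 'ccebd': 'bccde'
Sorted forms match -> they ARE anagrams
Result: 1

1


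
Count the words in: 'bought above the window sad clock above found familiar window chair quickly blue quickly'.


Counting words by splitting on spaces:
  Word 1: 'bought'
  Word 2: 'above'
  Word 3: 'the'
  Word 4: 'window'
  Word 5: 'sad'
  Word 6: 'clock'
  Word 7: 'above'
  Word 8: 'found'
  Word 9: 'familiar'
  Word 10: 'window'
  Word 11: 'chair'
  Word 12: 'quickly'
  Word 13: 'blue'
  Word 14: 'quickly'
Total words: 14

14


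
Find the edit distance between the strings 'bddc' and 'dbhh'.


Building DP table for s1='bddc' (len 4) and s2='dbhh' (len 4):
       d  b  h  h
    0  1  2  3  4
  b 1  1  1  2  3
  d 2  1  2  2  3
  d 3  2  2  3  3
  c 4  3  3  3  4
Edit distance = dp[4][4] = 4

4


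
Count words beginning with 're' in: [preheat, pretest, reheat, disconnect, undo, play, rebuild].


Checking each word for prefix 're':
  'preheat' -> no (count: 0)
  'pretest' -> no (count: 0)
  'reheat' -> YES, starts with 're' (count: 1)
  'disconnect' -> no (count: 1)
  'undo' -> no (count: 1)
  'play' -> no (count: 1)
  'rebuild' -> YES, starts with 're' (count: 2)
Total with prefix 're': 2

2


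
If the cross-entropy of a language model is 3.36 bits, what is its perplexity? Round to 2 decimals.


Perplexity formula: PP = 2^H
H = 3.36
PP = 2^3.36
Decompose: 2^3.36 = 2^3 * 2^0.36
2^3 = 8, 2^0.36 ~ 1.2834259
PP ~ 8 * 1.2834259 = 10.2674072
Rounded to 2 decimals: 10.27

10.27


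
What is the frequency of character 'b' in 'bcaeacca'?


Scanning 'bcaeacca' for 'b':
  Position 0: 'b' -> MATCH (count: 1)
Total occurrences of 'b': 1

1


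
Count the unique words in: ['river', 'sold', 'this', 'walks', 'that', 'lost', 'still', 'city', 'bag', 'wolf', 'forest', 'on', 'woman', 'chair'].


Listing all tokens and tracking unique types:
  Token 1: 'river' -> NEW (unique so far: 1)
  Token 2: 'sold' -> NEW (unique so far: 2)
  Token 3: 'this' -> NEW (unique so far: 3)
  Token 4: 'walks' -> NEW (unique so far: 4)
  Token 5: 'that' -> NEW (unique so far: 5)
  Token 6: 'lost' -> NEW (unique so far: 6)
  Token 7: 'still' -> NEW (unique so far: 7)
  Token 8: 'city' -> NEW (unique so far: 8)
  Token 9: 'bag' -> NEW (unique so far: 9)
  Token 10: 'wolf' -> NEW (unique so far: 10)
  Token 11: 'forest' -> NEW (unique so far: 11)
  Token 12: 'on' -> NEW (unique so far: 12)
  Token 13: 'woman' -> NEW (unique so far: 13)
  Token 14: 'chair' -> NEW (unique so far: 14)
Unique types: ('bag', 'chair', 'city', 'forest', 'lost', 'on', 'river', 'sold', 'still', 'that', 'this', 'walks', 'wolf', 'woman')
Vocabulary size: 14

14


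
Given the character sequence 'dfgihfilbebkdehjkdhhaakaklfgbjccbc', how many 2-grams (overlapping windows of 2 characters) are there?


String 'dfgihfilbebkdehjkdhhaakaklfgbjccbc' has length L = 34.
Number of overlapping n-grams = L - n + 1
Substituting: 34 - 2 + 1 = 33

33


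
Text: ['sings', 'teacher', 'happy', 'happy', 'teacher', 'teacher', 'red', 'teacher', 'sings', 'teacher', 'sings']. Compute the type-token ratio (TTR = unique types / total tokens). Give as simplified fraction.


Tokens: 11
Unique types: ('happy', 'red', 'sings', 'teacher') = 4
TTR = 4/11
Already in lowest terms.

4/11


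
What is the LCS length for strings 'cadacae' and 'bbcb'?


DP table for LCS of 'cadacae' and 'bbcb':
       b  b  c  b
    0  0  0  0  0
  c 0  0  0  1  1
  a 0  0  0  1  1
  d 0  0  0  1  1
  a 0  0  0  1  1
  c 0  0  0  1  1
  a 0  0  0  1  1
  e 0  0  0  1  1
LCS: 'c'
LCS length = 1

1


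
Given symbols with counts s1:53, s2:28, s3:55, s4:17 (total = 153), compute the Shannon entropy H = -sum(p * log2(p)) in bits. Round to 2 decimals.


Computing entropy H = -sum(p_i * log2(p_i)):
  s1: p = 53/153 = 0.3464, -p*log2(p) = 0.5298
  s2: p = 28/153 = 0.1830, -p*log2(p) = 0.4484
  s3: p = 55/153 = 0.3595, -p*log2(p) = 0.5306
  s4: p = 17/153 = 0.1111, -p*log2(p) = 0.3522
H = sum of terms = 1.8610
Rounded to 2 decimals: 1.86

1.86


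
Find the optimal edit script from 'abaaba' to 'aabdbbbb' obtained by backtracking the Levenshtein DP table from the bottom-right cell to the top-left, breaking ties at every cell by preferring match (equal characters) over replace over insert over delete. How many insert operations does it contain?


Edit distance = 5. Backtracking from cell (6, 8) with preference match > replace > insert > delete,
then listing the resulting alignment 'abaaba' -> 'aabdbbbb' left to right:
  Step 1: insert 'a' [insertion #1]
  Step 2: keep 'a'
  Step 3: keep 'b'
  Step 4: insert 'd' [insertion #2]
  Step 5: replace a->b
  Step 6: replace a->b
  Step 7: keep 'b'
  Step 8: replace a->b
Total insertions: 2

2


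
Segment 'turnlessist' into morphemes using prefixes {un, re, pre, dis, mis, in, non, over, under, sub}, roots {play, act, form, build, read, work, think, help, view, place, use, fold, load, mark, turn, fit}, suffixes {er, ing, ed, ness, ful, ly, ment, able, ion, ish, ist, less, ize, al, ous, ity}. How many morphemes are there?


Segmenting 'turnlessist' against the inventory:
  'turn' -> root (morpheme 1)
  'less' -> suffix (morpheme 2)
  'ist' -> suffix (morpheme 3)
Total morphemes: 3

3


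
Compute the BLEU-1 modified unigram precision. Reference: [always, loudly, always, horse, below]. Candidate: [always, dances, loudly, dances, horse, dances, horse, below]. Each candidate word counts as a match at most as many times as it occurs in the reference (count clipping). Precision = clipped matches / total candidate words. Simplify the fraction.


Reference word counts: {'always': 2, 'below': 1, 'horse': 1, 'loudly': 1}
Checking each candidate word (with clipping):
  'always' -> in reference (ref count 2, used 1/2) -> match (matches: 1)
  'dances' -> not in reference -> no match (matches: 1)
  'loudly' -> in reference (ref count 1, used 1/1) -> match (matches: 2)
  'dances' -> not in reference -> no match (matches: 2)
  'horse' -> in reference (ref count 1, used 1/1) -> match (matches: 3)
  'dances' -> not in reference -> no match (matches: 3)
  'horse' -> ref count 1 already used up (1/1) -> clipped, no match (matches: 3)
  'below' -> in reference (ref count 1, used 1/1) -> match (matches: 4)
Clipped matches: 4, Candidate length: 8
Precision = 4/8 = 1/2

1/2


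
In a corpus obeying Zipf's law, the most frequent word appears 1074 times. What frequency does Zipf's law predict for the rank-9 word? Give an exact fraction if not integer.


Zipf's law: freq(rank) = f1 / rank
f1 = 1074, rank = 9
freq = 1074 / 9
GCD(1074, 9) = 3
Simplified: 358/3

358/3


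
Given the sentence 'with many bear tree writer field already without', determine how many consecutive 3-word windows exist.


Word trigrams from [8] words:
  Trigram 1: (with many bear)
  Trigram 2: (many bear tree)
  Trigram 3: (bear tree writer)
  Trigram 4: (tree writer field)
  Trigram 5: (writer field already)
  Trigram 6: (field already without)
Total word trigrams: 8 - 2 = 6

6


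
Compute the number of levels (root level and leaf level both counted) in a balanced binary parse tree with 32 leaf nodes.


In a balanced binary tree with n leaves the deepest leaf is ceil(log2(n)) edges below the root,
so counting node levels inclusive of root and leaves gives ceil(log2(n)) + 1 levels.
log2(32) = 5.0000
ceil(5.0000) = 5
levels = 5 + 1 = 6

6


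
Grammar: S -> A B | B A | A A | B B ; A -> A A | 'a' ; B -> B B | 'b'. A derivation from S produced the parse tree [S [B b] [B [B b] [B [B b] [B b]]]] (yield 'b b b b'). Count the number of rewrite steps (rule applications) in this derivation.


Every bracketed nonterminal node [X ...] in the tree is produced by exactly one rule application.
Reading the tree off as a leftmost derivation:
  Step 1: S  =>  B B   (applied S -> B B)
  Step 2: B B  =>  b B   (applied B -> b)
  Step 3: b B  =>  b B B   (applied B -> B B)
  Step 4: b B B  =>  b b B   (applied B -> b)
  Step 5: b b B  =>  b b B B   (applied B -> B B)
  Step 6: b b B B  =>  b b b B   (applied B -> b)
  Step 7: b b b B  =>  b b b b   (applied B -> b)
Final yield: b b b b
Total rewrite steps: 7

7


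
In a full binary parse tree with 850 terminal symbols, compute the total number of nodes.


Leaf nodes (terminals): 850
Internal nodes = n - 1 = 850 - 1 = 849
Total = leaves + internal = 850 + 849 = 1699

1699


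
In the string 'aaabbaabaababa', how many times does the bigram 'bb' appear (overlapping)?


Scanning 'aaabbaabaababa' for bigram 'bb':
  Position 0: 'aa' -> no
  Position 1: 'aa' -> no
  Position 2: 'ab' -> no
  Position 3: 'bb' -> MATCH
  Position 4: 'ba' -> no
  Position 5: 'aa' -> no
  Position 6: 'ab' -> no
  Position 7: 'ba' -> no
  Position 8: 'aa' -> no
  Position 9: 'ab' -> no
  Position 10: 'ba' -> no
  Position 11: 'ab' -> no
  Position 12: 'ba' -> no
Total matches: 1

1


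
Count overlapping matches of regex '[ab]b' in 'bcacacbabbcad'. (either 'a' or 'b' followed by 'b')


Pattern: [ab]b means either 'a' or 'b' followed by 'b'.
Scanning 'bcacacbabbcad' position-by-position:
  Pos 0: window 'bc' -> no
  Pos 1: window 'ca' -> no
  Pos 2: window 'ac' -> no
  Pos 3: window 'ca' -> no
  Pos 4: window 'ac' -> no
  Pos 5: window 'cb' -> no
  Pos 6: window 'ba' -> no
  Pos 7: window 'ab' -> MATCH
  Pos 8: window 'bb' -> MATCH
  Pos 9: window 'bc' -> no
  Pos 10: window 'ca' -> no
  Pos 11: window 'ad' -> no
  Pos 12: window 'd' -> no
Total matches: 2

2


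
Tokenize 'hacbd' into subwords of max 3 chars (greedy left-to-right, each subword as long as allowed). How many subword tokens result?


'hacbd' has 5 characters.
Chunking with max size 3:
  Chunk 1: 'hac' (positions 0-2)
  Chunk 2: 'bd' (positions 3-4)
Total chunks: ceil(5 / 3) = 2

2


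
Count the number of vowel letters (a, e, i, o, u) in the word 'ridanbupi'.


Scanning each character of 'ridanbupi':
  Position 1: 'r' -> consonant (running count: 0)
  Position 2: 'i' -> vowel (running count: 1)
  Position 3: 'd' -> consonant (running count: 1)
  Position 4: 'a' -> vowel (running count: 2)
  Position 5: 'n' -> consonant (running count: 2)
  Position 6: 'b' -> consonant (running count: 2)
  Position 7: 'u' -> vowel (running count: 3)
  Position 8: 'p' -> consonant (running count: 3)
  Position 9: 'i' -> vowel (running count: 4)
Total vowels: 4

4


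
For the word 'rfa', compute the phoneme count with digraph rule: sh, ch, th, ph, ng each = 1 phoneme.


Parsing 'rfa' greedily, digraphs first:
  'r' -> consonant phoneme (phonemes so far: 1)
  'f' -> consonant phoneme (phonemes so far: 2)
  'a' -> vowel phoneme (phonemes so far: 3)
Total phonemes: 3

3


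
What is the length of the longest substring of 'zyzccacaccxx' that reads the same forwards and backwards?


Scanning 'zyzccacaccxx' for palindromic substrings.
Substring at positions 3-9: 'ccacacc'.
Check: reverse('ccacacc') = 'ccacacc' -> palindrome confirmed.
Neighbouring characters ('z' / 'x') break symmetry, so it cannot extend further.
No longer palindromic substring exists; longest length = 7

7


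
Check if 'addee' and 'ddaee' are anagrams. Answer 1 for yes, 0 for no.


Sort characters of 'addee': 'addee'
Sort characters of 'ddaee': 'addee'
Sorted forms match -> they ARE anagrams
Result: 1

1


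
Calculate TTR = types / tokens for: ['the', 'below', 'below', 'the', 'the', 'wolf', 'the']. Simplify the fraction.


Tokens: 7
Unique types: ('below', 'the', 'wolf') = 3
TTR = 3/7
Already in lowest terms.

3/7


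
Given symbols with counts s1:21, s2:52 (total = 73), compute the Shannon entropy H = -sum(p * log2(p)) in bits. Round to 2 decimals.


Computing entropy H = -sum(p_i * log2(p_i)):
  s1: p = 21/73 = 0.2877, -p*log2(p) = 0.5171
  s2: p = 52/73 = 0.7123, -p*log2(p) = 0.3486
H = sum of terms = 0.8657
Rounded to 2 decimals: 0.87

0.87


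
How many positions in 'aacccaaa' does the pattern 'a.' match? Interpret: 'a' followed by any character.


Pattern: a. means 'a' followed by any character.
Scanning 'aacccaaa' position-by-position:
  Pos 0: window 'aa' -> MATCH
  Pos 1: window 'ac' -> MATCH
  Pos 2: window 'cc' -> no
  Pos 3: window 'cc' -> no
  Pos 4: window 'ca' -> no
  Pos 5: window 'aa' -> MATCH
  Pos 6: window 'aa' -> MATCH
  Pos 7: window 'a' -> no
Total matches: 4

4


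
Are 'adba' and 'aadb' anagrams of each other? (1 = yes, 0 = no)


Sort characters of 'adba': 'aabd'
Sort characters of 'aadb': 'aabd'
Sorted forms match -> they ARE anagrams
Result: 1

1


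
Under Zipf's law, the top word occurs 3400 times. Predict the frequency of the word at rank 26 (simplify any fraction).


Zipf's law: freq(rank) = f1 / rank
f1 = 3400, rank = 26
freq = 3400 / 26
GCD(3400, 26) = 2
Simplified: 1700/13

1700/13


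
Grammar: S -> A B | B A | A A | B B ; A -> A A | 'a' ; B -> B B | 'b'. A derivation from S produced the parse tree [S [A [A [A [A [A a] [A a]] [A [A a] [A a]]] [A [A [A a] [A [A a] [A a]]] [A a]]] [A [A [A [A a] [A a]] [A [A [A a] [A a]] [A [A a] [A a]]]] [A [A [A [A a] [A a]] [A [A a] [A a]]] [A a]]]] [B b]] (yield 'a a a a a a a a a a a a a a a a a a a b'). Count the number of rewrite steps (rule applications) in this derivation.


Every bracketed nonterminal node [X ...] in the tree is produced by exactly one rule application.
Reading the tree off as a leftmost derivation:
  Step 1: S  =>  A B   (applied S -> A B)
  Step 2: A B  =>  A A B   (applied A -> A A)
  Step 3: A A B  =>  A A A B   (applied A -> A A)
  Step 4: A A A B  =>  A A A A B   (applied A -> A A)
  Step 5: A A A A B  =>  A A A A A B   (applied A -> A A)
  Step 6: A A A A A B  =>  a A A A A B   (applied A -> a)
  Step 7: a A A A A B  =>  a a A A A B   (applied A -> a)
  Step 8: a a A A A B  =>  a a A A A A B   (applied A -> A A)
  Step 9: a a A A A A B  =>  a a a A A A B   (applied A -> a)
  Step 10: a a a A A A B  =>  a a a a A A B   (applied A -> a)
  Step 11: a a a a A A B  =>  a a a a A A A B   (applied A -> A A)
  Step 12: a a a a A A A B  =>  a a a a A A A A B   (applied A -> A A)
  Step 13: a a a a A A A A B  =>  a a a a a A A A B   (applied A -> a)
  Step 14: a a a a a A A A B  =>  a a a a a A A A A B   (applied A -> A A)
  Step 15: a a a a a A A A A B  =>  a a a a a a A A A B   (applied A -> a)
  Step 16: a a a a a a A A A B  =>  a a a a a a a A A B   (applied A -> a)
  Step 17: a a a a a a a A A B  =>  a a a a a a a a A B   (applied A -> a)
  Step 18: a a a a a a a a A B  =>  a a a a a a a a A A B   (applied A -> A A)
  Step 19: a a a a a a a a A A B  =>  a a a a a a a a A A A B   (applied A -> A A)
  Step 20: a a a a a a a a A A A B  =>  a a a a a a a a A A A A B   (applied A -> A A)
  Step 21: a a a a a a a a A A A A B  =>  a a a a a a a a a A A A B   (applied A -> a)
  Step 22: a a a a a a a a a A A A B  =>  a a a a a a a a a a A A B   (applied A -> a)
  Step 23: a a a a a a a a a a A A B  =>  a a a a a a a a a a A A A B   (applied A -> A A)
  Step 24: a a a a a a a a a a A A A B  =>  a a a a a a a a a a A A A A B   (applied A -> A A)
  Step 25: a a a a a a a a a a A A A A B  =>  a a a a a a a a a a a A A A B   (applied A -> a)
  Step 26: a a a a a a a a a a a A A A B  =>  a a a a a a a a a a a a A A B   (applied A -> a)
  Step 27: a a a a a a a a a a a a A A B  =>  a a a a a a a a a a a a A A A B   (applied A -> A A)
  Step 28: a a a a a a a a a a a a A A A B  =>  a a a a a a a a a a a a a A A B   (applied A -> a)
  Step 29: a a a a a a a a a a a a a A A B  =>  a a a a a a a a a a a a a a A B   (applied A -> a)
  Step 30: a a a a a a a a a a a a a a A B  =>  a a a a a a a a a a a a a a A A B   (applied A -> A A)
  Step 31: a a a a a a a a a a a a a a A A B  =>  a a a a a a a a a a a a a a A A A B   (applied A -> A A)
  Step 32: a a a a a a a a a a a a a a A A A B  =>  a a a a a a a a a a a a a a A A A A B   (applied A -> A A)
  Step 33: a a a a a a a a a a a a a a A A A A B  =>  a a a a a a a a a a a a a a a A A A B   (applied A -> a)
  Step 34: a a a a a a a a a a a a a a a A A A B  =>  a a a a a a a a a a a a a a a a A A B   (applied A -> a)
  Step 35: a a a a a a a a a a a a a a a a A A B  =>  a a a a a a a a a a a a a a a a A A A B   (applied A -> A A)
  Step 36: a a a a a a a a a a a a a a a a A A A B  =>  a a a a a a a a a a a a a a a a a A A B   (applied A -> a)
  Step 37: a a a a a a a a a a a a a a a a a A A B  =>  a a a a a a a a a a a a a a a a a a A B   (applied A -> a)
  Step 38: a a a a a a a a a a a a a a a a a a A B  =>  a a a a a a a a a a a a a a a a a a a B   (applied A -> a)
  Step 39: a a a a a a a a a a a a a a a a a a a B  =>  a a a a a a a a a a a a a a a a a a a b   (applied B -> b)
Final yield: a a a a a a a a a a a a a a a a a a a b
Total rewrite steps: 39

39


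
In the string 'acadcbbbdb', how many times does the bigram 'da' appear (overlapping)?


Scanning 'acadcbbbdb' for bigram 'da':
  Position 0: 'ac' -> no
  Position 1: 'ca' -> no
  Position 2: 'ad' -> no
  Position 3: 'dc' -> no
  Position 4: 'cb' -> no
  Position 5: 'bb' -> no
  Position 6: 'bb' -> no
  Position 7: 'bd' -> no
  Position 8: 'db' -> no
Total matches: 0

0


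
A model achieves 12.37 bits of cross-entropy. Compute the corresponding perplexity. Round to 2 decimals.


Perplexity formula: PP = 2^H
H = 12.37
PP = 2^12.37
Decompose: 2^12.37 = 2^12 * 2^0.37
2^12 = 4096, 2^0.37 ~ 1.2923528
PP ~ 4096 * 1.2923528 = 5293.4770688
Rounded to 2 decimals: 5293.48

5293.48


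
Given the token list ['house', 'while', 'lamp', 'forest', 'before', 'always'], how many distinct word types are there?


Listing all tokens and tracking unique types:
  Token 1: 'house' -> NEW (unique so far: 1)
  Token 2: 'while' -> NEW (unique so far: 2)
  Token 3: 'lamp' -> NEW (unique so far: 3)
  Token 4: 'forest' -> NEW (unique so far: 4)
  Token 5: 'before' -> NEW (unique so far: 5)
  Token 6: 'always' -> NEW (unique so far: 6)
Unique types: ('always', 'before', 'forest', 'house', 'lamp', 'while')
Vocabulary size: 6

6


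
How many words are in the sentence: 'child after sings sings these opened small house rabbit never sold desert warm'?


Counting words by splitting on spaces:
  Word 1: 'child'
  Word 2: 'after'
  Word 3: 'sings'
  Word 4: 'sings'
  Word 5: 'these'
  Word 6: 'opened'
  Word 7: 'small'
  Word 8: 'house'
  Word 9: 'rabbit'
  Word 10: 'never'
  Word 11: 'sold'
  Word 12: 'desert'
  Word 13: 'warm'
Total words: 13

13


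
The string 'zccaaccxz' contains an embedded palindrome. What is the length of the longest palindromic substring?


Scanning 'zccaaccxz' for palindromic substrings.
Substring at positions 1-6: 'ccaacc'.
Check: reverse('ccaacc') = 'ccaacc' -> palindrome confirmed.
Neighbouring characters ('z' / 'x') break symmetry, so it cannot extend further.
No longer palindromic substring exists; longest length = 6

6


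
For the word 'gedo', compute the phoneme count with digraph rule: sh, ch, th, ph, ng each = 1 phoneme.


Parsing 'gedo' greedily, digraphs first:
  'g' -> consonant phoneme (phonemes so far: 1)
  'e' -> vowel phoneme (phonemes so far: 2)
  'd' -> consonant phoneme (phonemes so far: 3)
  'o' -> vowel phoneme (phonemes so far: 4)
Total phonemes: 4

4


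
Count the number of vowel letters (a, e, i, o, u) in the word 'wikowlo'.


Scanning each character of 'wikowlo':
  Position 1: 'w' -> consonant (running count: 0)
  Position 2: 'i' -> vowel (running count: 1)
  Position 3: 'k' -> consonant (running count: 1)
  Position 4: 'o' -> vowel (running count: 2)
  Position 5: 'w' -> consonant (running count: 2)
  Position 6: 'l' -> consonant (running count: 2)
  Position 7: 'o' -> vowel (running count: 3)
Total vowels: 3

3


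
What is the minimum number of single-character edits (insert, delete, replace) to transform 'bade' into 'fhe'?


Building DP table for s1='bade' (len 4) and s2='fhe' (len 3):
       f  h  e
    0  1  2  3
  b 1  1  2  3
  a 2  2  2  3
  d 3  3  3  3
  e 4  4  4  3
Edit distance = dp[4][3] = 3

3


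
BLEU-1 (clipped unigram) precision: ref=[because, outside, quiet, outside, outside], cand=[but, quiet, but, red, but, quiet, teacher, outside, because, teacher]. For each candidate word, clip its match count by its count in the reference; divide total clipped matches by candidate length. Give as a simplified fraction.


Reference word counts: {'because': 1, 'outside': 3, 'quiet': 1}
Checking each candidate word (with clipping):
  'but' -> not in reference -> no match (matches: 0)
  'quiet' -> in reference (ref count 1, used 1/1) -> match (matches: 1)
  'but' -> not in reference -> no match (matches: 1)
  'red' -> not in reference -> no match (matches: 1)
  'but' -> not in reference -> no match (matches: 1)
  'quiet' -> ref count 1 already used up (1/1) -> clipped, no match (matches: 1)
  'teacher' -> not in reference -> no match (matches: 1)
  'outside' -> in reference (ref count 3, used 1/3) -> match (matches: 2)
  'because' -> in reference (ref count 1, used 1/1) -> match (matches: 3)
  'teacher' -> not in reference -> no match (matches: 3)
Clipped matches: 3, Candidate length: 10
Precision = 3/10

3/10


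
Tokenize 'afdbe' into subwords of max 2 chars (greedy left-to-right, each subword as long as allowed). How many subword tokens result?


'afdbe' has 5 characters.
Chunking with max size 2:
  Chunk 1: 'af' (positions 0-1)
  Chunk 2: 'db' (positions 2-3)
  Chunk 3: 'e' (positions 4-4)
Total chunks: ceil(5 / 2) = 3

3


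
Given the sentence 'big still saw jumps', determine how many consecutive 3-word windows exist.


Word trigrams from [4] words:
  Trigram 1: (big still saw)
  Trigram 2: (still saw jumps)
Total word trigrams: 4 - 2 = 2

2


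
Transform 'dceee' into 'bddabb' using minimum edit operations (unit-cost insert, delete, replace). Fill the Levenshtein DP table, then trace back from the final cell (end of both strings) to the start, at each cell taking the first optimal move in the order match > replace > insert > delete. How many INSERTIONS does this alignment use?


Edit distance = 5. Backtracking from cell (5, 6) with preference match > replace > insert > delete,
then listing the resulting alignment 'dceee' -> 'bddabb' left to right:
  Step 1: insert 'b' [insertion #1]
  Step 2: keep 'd'
  Step 3: replace c->d
  Step 4: replace e->a
  Step 5: replace e->b
  Step 6: replace e->b
Total insertions: 1

1


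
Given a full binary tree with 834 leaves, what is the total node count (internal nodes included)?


Leaf nodes (terminals): 834
Internal nodes = n - 1 = 834 - 1 = 833
Total = leaves + internal = 834 + 833 = 1667

1667


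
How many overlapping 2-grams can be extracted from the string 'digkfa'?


String 'digkfa' has length L = 6.
Number of overlapping n-grams = L - n + 1
Substituting: 6 - 2 + 1 = 5

5


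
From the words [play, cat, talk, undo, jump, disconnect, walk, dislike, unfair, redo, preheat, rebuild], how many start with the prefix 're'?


Checking each word for prefix 're':
  'play' -> no (count: 0)
  'cat' -> no (count: 0)
  'talk' -> no (count: 0)
  'undo' -> no (count: 0)
  'jump' -> no (count: 0)
  'disconnect' -> no (count: 0)
  'walk' -> no (count: 0)
  'dislike' -> no (count: 0)
  'unfair' -> no (count: 0)
  'redo' -> YES, starts with 're' (count: 1)
  'preheat' -> no (count: 1)
  'rebuild' -> YES, starts with 're' (count: 2)
Total with prefix 're': 2

2


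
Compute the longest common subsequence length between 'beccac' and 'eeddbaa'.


DP table for LCS of 'beccac' and 'eeddbaa':
       e  e  d  d  b  a  a
    0  0  0  0  0  0  0  0
  b 0  0  0  0  0  1  1  1
  e 0  1  1  1  1  1  1  1
  c 0  1  1  1  1  1  1  1
  c 0  1  1  1  1  1  1  1
  a 0  1  1  1  1  1  2  2
  c 0  1  1  1  1  1  2  2
LCS: 'ba'
LCS length = 2

2


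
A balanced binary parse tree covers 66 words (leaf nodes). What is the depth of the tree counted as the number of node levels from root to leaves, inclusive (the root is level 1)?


In a balanced binary tree with n leaves the deepest leaf is ceil(log2(n)) edges below the root,
so counting node levels inclusive of root and leaves gives ceil(log2(n)) + 1 levels.
log2(66) = 6.0444
ceil(6.0444) = 7
levels = 7 + 1 = 8

8


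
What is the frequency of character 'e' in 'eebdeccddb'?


Scanning 'eebdeccddb' for 'e':
  Position 0: 'e' -> MATCH (count: 1)
  Position 1: 'e' -> MATCH (count: 2)
  Position 4: 'e' -> MATCH (count: 3)
Total occurrences of 'e': 3

3


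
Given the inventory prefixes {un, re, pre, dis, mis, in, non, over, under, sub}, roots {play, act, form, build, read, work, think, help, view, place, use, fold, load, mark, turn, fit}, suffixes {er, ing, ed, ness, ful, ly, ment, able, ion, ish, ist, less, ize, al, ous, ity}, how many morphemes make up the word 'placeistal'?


Segmenting 'placeistal' against the inventory:
  'place' -> root (morpheme 1)
  'ist' -> suffix (morpheme 2)
  'al' -> suffix (morpheme 3)
Total morphemes: 3

3


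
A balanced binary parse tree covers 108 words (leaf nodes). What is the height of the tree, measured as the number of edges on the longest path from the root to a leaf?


In a balanced binary tree with n leaves the deepest leaf is ceil(log2(n)) edges below the root.
log2(108) = 6.7549
ceil(6.7549) = 7
height (edges) = 7

7


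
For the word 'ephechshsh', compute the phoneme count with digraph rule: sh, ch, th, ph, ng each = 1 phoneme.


Parsing 'ephechshsh' greedily, digraphs first:
  'e' -> vowel phoneme (phonemes so far: 1)
  'ph' -> digraph (1 consonant phoneme) (phonemes so far: 2)
  'e' -> vowel phoneme (phonemes so far: 3)
  'ch' -> digraph (1 consonant phoneme) (phonemes so far: 4)
  'sh' -> digraph (1 consonant phoneme) (phonemes so far: 5)
  'sh' -> digraph (1 consonant phoneme) (phonemes so far: 6)
Total phonemes: 6

6


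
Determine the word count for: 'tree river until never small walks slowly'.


Counting words by splitting on spaces:
  Word 1: 'tree'
  Word 2: 'river'
  Word 3: 'until'
  Word 4: 'never'
  Word 5: 'small'
  Word 6: 'walks'
  Word 7: 'slowly'
Total words: 7

7


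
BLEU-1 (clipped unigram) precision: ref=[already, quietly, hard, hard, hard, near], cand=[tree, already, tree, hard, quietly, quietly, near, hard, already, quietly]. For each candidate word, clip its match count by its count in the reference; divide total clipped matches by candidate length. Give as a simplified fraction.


Reference word counts: {'already': 1, 'hard': 3, 'near': 1, 'quietly': 1}
Checking each candidate word (with clipping):
  'tree' -> not in reference -> no match (matches: 0)
  'already' -> in reference (ref count 1, used 1/1) -> match (matches: 1)
  'tree' -> not in reference -> no match (matches: 1)
  'hard' -> in reference (ref count 3, used 1/3) -> match (matches: 2)
  'quietly' -> in reference (ref count 1, used 1/1) -> match (matches: 3)
  'quietly' -> ref count 1 already used up (1/1) -> clipped, no match (matches: 3)
  'near' -> in reference (ref count 1, used 1/1) -> match (matches: 4)
  'hard' -> in reference (ref count 3, used 2/3) -> match (matches: 5)
  'already' -> ref count 1 already used up (1/1) -> clipped, no match (matches: 5)
  'quietly' -> ref count 1 already used up (1/1) -> clipped, no match (matches: 5)
Clipped matches: 5, Candidate length: 10
Precision = 5/10 = 1/2

1/2


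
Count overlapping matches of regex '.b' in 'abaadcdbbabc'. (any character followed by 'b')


Pattern: .b means any character followed by 'b'.
Scanning 'abaadcdbbabc' position-by-position:
  Pos 0: window 'ab' -> MATCH
  Pos 1: window 'ba' -> no
  Pos 2: window 'aa' -> no
  Pos 3: window 'ad' -> no
  Pos 4: window 'dc' -> no
  Pos 5: window 'cd' -> no
  Pos 6: window 'db' -> MATCH
  Pos 7: window 'bb' -> MATCH
  Pos 8: window 'ba' -> no
  Pos 9: window 'ab' -> MATCH
  Pos 10: window 'bc' -> no
  Pos 11: window 'c' -> no
Total matches: 4

4


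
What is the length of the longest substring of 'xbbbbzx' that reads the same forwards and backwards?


Scanning 'xbbbbzx' for palindromic substrings.
Substring at positions 1-4: 'bbbb'.
Check: reverse('bbbb') = 'bbbb' -> palindrome confirmed.
Neighbouring characters ('x' / 'z') break symmetry, so it cannot extend further.
No longer palindromic substring exists; longest length = 4

4


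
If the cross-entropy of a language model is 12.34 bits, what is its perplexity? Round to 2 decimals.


Perplexity formula: PP = 2^H
H = 12.34
PP = 2^12.34
Decompose: 2^12.34 = 2^12 * 2^0.34
2^12 = 4096, 2^0.34 ~ 1.2657566
PP ~ 4096 * 1.2657566 = 5184.5390336
Rounded to 2 decimals: 5184.54

5184.54


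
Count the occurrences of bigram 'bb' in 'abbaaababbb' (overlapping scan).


Scanning 'abbaaababbb' for bigram 'bb':
  Position 0: 'ab' -> no
  Position 1: 'bb' -> MATCH
  Position 2: 'ba' -> no
  Position 3: 'aa' -> no
  Position 4: 'aa' -> no
  Position 5: 'ab' -> no
  Position 6: 'ba' -> no
  Position 7: 'ab' -> no
  Position 8: 'bb' -> MATCH
  Position 9: 'bb' -> MATCH
Total matches: 3

3


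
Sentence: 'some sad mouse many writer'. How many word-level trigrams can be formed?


Word trigrams from [5] words:
  Trigram 1: (some sad mouse)
  Trigram 2: (sad mouse many)
  Trigram 3: (mouse many writer)
Total word trigrams: 5 - 2 = 3

3


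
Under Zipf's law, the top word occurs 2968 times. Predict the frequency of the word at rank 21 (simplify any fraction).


Zipf's law: freq(rank) = f1 / rank
f1 = 2968, rank = 21
freq = 2968 / 21
GCD(2968, 21) = 7
Simplified: 424/3

424/3


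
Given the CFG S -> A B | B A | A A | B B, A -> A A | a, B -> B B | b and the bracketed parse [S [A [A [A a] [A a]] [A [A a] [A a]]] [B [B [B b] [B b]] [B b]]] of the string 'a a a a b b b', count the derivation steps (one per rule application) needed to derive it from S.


Every bracketed nonterminal node [X ...] in the tree is produced by exactly one rule application.
Reading the tree off as a leftmost derivation:
  Step 1: S  =>  A B   (applied S -> A B)
  Step 2: A B  =>  A A B   (applied A -> A A)
  Step 3: A A B  =>  A A A B   (applied A -> A A)
  Step 4: A A A B  =>  a A A B   (applied A -> a)
  Step 5: a A A B  =>  a a A B   (applied A -> a)
  Step 6: a a A B  =>  a a A A B   (applied A -> A A)
  Step 7: a a A A B  =>  a a a A B   (applied A -> a)
  Step 8: a a a A B  =>  a a a a B   (applied A -> a)
  Step 9: a a a a B  =>  a a a a B B   (applied B -> B B)
  Step 10: a a a a B B  =>  a a a a B B B   (applied B -> B B)
  Step 11: a a a a B B B  =>  a a a a b B B   (applied B -> b)
  Step 12: a a a a b B B  =>  a a a a b b B   (applied B -> b)
  Step 13: a a a a b b B  =>  a a a a b b b   (applied B -> b)
Final yield: a a a a b b b
Total rewrite steps: 13

13
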